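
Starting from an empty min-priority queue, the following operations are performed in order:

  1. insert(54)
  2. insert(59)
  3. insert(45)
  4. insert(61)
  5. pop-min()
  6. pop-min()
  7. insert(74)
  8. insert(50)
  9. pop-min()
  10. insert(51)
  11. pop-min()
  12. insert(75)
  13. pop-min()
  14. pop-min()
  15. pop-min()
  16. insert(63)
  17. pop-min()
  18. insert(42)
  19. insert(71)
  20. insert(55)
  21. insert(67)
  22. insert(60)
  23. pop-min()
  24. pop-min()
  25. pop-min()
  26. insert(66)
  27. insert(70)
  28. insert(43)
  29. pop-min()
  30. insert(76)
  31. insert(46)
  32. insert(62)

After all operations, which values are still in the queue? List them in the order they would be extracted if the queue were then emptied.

46 → 62 → 66 → 67 → 70 → 71 → 75 → 76

insert 54 → {54}
insert 59 → {54, 59}
insert 45 → {45, 54, 59}
insert 61 → {45, 54, 59, 61}
pop-min → 45; now {54, 59, 61}
pop-min → 54; now {59, 61}
insert 74 → {59, 61, 74}
insert 50 → {50, 59, 61, 74}
pop-min → 50; now {59, 61, 74}
insert 51 → {51, 59, 61, 74}
pop-min → 51; now {59, 61, 74}
insert 75 → {59, 61, 74, 75}
pop-min → 59; now {61, 74, 75}
pop-min → 61; now {74, 75}
pop-min → 74; now {75}
insert 63 → {63, 75}
pop-min → 63; now {75}
insert 42 → {42, 75}
insert 71 → {42, 71, 75}
insert 55 → {42, 55, 71, 75}
insert 67 → {42, 55, 67, 71, 75}
insert 60 → {42, 55, 60, 67, 71, 75}
pop-min → 42; now {55, 60, 67, 71, 75}
pop-min → 55; now {60, 67, 71, 75}
pop-min → 60; now {67, 71, 75}
insert 66 → {66, 67, 71, 75}
insert 70 → {66, 67, 70, 71, 75}
insert 43 → {43, 66, 67, 70, 71, 75}
pop-min → 43; now {66, 67, 70, 71, 75}
insert 76 → {66, 67, 70, 71, 75, 76}
insert 46 → {46, 66, 67, 70, 71, 75, 76}
insert 62 → {46, 62, 66, 67, 70, 71, 75, 76}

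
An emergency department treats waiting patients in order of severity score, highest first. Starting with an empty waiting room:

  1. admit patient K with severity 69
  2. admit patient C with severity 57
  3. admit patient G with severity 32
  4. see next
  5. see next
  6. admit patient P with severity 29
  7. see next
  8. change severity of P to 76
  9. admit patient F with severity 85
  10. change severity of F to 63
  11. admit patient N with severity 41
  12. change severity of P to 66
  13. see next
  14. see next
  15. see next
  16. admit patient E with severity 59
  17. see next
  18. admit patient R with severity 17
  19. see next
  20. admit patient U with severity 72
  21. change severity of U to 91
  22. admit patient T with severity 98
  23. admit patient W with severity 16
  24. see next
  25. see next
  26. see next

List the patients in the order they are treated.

K → C → G → P → F → N → E → R → T → U → W

add K (severity 69) → {K:69}
add C (severity 57) → {K:69, C:57}
add G (severity 32) → {K:69, C:57, G:32}
see next → K; now {C:57, G:32}
see next → C; now {G:32}
add P (severity 29) → {G:32, P:29}
see next → G; now {P:29}
update P to severity 76 → {P:76}
add F (severity 85) → {F:85, P:76}
update F to severity 63 → {P:76, F:63}
add N (severity 41) → {P:76, F:63, N:41}
update P to severity 66 → {P:66, F:63, N:41}
see next → P; now {F:63, N:41}
see next → F; now {N:41}
see next → N; now {}
add E (severity 59) → {E:59}
see next → E; now {}
add R (severity 17) → {R:17}
see next → R; now {}
add U (severity 72) → {U:72}
update U to severity 91 → {U:91}
add T (severity 98) → {T:98, U:91}
add W (severity 16) → {T:98, U:91, W:16}
see next → T; now {U:91, W:16}
see next → U; now {W:16}
see next → W; now {}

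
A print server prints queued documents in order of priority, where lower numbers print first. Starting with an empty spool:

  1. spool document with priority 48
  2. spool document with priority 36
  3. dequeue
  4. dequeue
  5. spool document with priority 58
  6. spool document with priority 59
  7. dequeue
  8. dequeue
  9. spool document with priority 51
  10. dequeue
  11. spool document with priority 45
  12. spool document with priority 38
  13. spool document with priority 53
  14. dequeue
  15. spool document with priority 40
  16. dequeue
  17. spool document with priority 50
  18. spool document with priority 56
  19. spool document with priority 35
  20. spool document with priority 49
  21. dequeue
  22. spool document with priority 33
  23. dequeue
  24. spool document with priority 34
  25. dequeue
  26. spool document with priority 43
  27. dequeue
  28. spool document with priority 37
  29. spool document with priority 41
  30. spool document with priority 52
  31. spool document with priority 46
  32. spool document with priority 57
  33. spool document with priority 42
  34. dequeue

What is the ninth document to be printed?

33

insert 48 → {48}
insert 36 → {36, 48}
dequeue → 36; now {48}
dequeue → 48; now {}
insert 58 → {58}
insert 59 → {58, 59}
dequeue → 58; now {59}
dequeue → 59; now {}
insert 51 → {51}
dequeue → 51; now {}
insert 45 → {45}
insert 38 → {38, 45}
insert 53 → {38, 45, 53}
dequeue → 38; now {45, 53}
insert 40 → {40, 45, 53}
dequeue → 40; now {45, 53}
insert 50 → {45, 50, 53}
insert 56 → {45, 50, 53, 56}
insert 35 → {35, 45, 50, 53, 56}
insert 49 → {35, 45, 49, 50, 53, 56}
dequeue → 35; now {45, 49, 50, 53, 56}
insert 33 → {33, 45, 49, 50, 53, 56}
dequeue → 33; now {45, 49, 50, 53, 56}
insert 34 → {34, 45, 49, 50, 53, 56}
dequeue → 34; now {45, 49, 50, 53, 56}
insert 43 → {43, 45, 49, 50, 53, 56}
dequeue → 43; now {45, 49, 50, 53, 56}
insert 37 → {37, 45, 49, 50, 53, 56}
insert 41 → {37, 41, 45, 49, 50, 53, 56}
insert 52 → {37, 41, 45, 49, 50, 52, 53, 56}
insert 46 → {37, 41, 45, 46, 49, 50, 52, 53, 56}
insert 57 → {37, 41, 45, 46, 49, 50, 52, 53, 56, 57}
insert 42 → {37, 41, 42, 45, 46, 49, 50, 52, 53, 56, 57}
dequeue → 37; now {41, 42, 45, 46, 49, 50, 52, 53, 56, 57}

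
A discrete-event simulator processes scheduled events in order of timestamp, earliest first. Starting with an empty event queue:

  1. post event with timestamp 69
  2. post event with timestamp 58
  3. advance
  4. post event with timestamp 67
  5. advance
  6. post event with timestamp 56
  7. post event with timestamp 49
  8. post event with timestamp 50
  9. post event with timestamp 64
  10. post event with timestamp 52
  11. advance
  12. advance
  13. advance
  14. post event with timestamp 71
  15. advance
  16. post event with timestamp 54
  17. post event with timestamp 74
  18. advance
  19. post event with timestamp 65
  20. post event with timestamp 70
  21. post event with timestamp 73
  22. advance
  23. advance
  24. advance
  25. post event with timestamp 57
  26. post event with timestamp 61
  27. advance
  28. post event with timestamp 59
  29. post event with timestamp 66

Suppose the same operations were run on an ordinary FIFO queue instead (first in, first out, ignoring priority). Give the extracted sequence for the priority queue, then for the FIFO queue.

priority queue: [58, 67, 49, 50, 52, 56, 54, 64, 65, 69, 57]; FIFO queue: [69, 58, 67, 56, 49, 50, 64, 52, 71, 54, 74]

insert 69 → {69}
insert 58 → {58, 69}
advance → 58; now {69}
insert 67 → {67, 69}
advance → 67; now {69}
insert 56 → {56, 69}
insert 49 → {49, 56, 69}
insert 50 → {49, 50, 56, 69}
insert 64 → {49, 50, 56, 64, 69}
insert 52 → {49, 50, 52, 56, 64, 69}
advance → 49; now {50, 52, 56, 64, 69}
advance → 50; now {52, 56, 64, 69}
advance → 52; now {56, 64, 69}
insert 71 → {56, 64, 69, 71}
advance → 56; now {64, 69, 71}
insert 54 → {54, 64, 69, 71}
insert 74 → {54, 64, 69, 71, 74}
advance → 54; now {64, 69, 71, 74}
insert 65 → {64, 65, 69, 71, 74}
insert 70 → {64, 65, 69, 70, 71, 74}
insert 73 → {64, 65, 69, 70, 71, 73, 74}
advance → 64; now {65, 69, 70, 71, 73, 74}
advance → 65; now {69, 70, 71, 73, 74}
advance → 69; now {70, 71, 73, 74}
insert 57 → {57, 70, 71, 73, 74}
insert 61 → {57, 61, 70, 71, 73, 74}
advance → 57; now {61, 70, 71, 73, 74}
insert 59 → {59, 61, 70, 71, 73, 74}
insert 66 → {59, 61, 66, 70, 71, 73, 74}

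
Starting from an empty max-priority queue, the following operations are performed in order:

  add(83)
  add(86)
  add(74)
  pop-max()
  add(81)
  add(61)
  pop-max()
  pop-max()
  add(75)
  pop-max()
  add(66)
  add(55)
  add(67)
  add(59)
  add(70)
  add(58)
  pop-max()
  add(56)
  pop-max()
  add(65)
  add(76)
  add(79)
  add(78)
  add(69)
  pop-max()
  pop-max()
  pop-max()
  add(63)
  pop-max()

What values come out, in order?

insert 83 → {83}
insert 86 → {86, 83}
insert 74 → {86, 83, 74}
pop-max → 86; now {83, 74}
insert 81 → {83, 81, 74}
insert 61 → {83, 81, 74, 61}
pop-max → 83; now {81, 74, 61}
pop-max → 81; now {74, 61}
insert 75 → {75, 74, 61}
pop-max → 75; now {74, 61}
insert 66 → {74, 66, 61}
insert 55 → {74, 66, 61, 55}
insert 67 → {74, 67, 66, 61, 55}
insert 59 → {74, 67, 66, 61, 59, 55}
insert 70 → {74, 70, 67, 66, 61, 59, 55}
insert 58 → {74, 70, 67, 66, 61, 59, 58, 55}
pop-max → 74; now {70, 67, 66, 61, 59, 58, 55}
insert 56 → {70, 67, 66, 61, 59, 58, 56, 55}
pop-max → 70; now {67, 66, 61, 59, 58, 56, 55}
insert 65 → {67, 66, 65, 61, 59, 58, 56, 55}
insert 76 → {76, 67, 66, 65, 61, 59, 58, 56, 55}
insert 79 → {79, 76, 67, 66, 65, 61, 59, 58, 56, 55}
insert 78 → {79, 78, 76, 67, 66, 65, 61, 59, 58, 56, 55}
insert 69 → {79, 78, 76, 69, 67, 66, 65, 61, 59, 58, 56, 55}
pop-max → 79; now {78, 76, 69, 67, 66, 65, 61, 59, 58, 56, 55}
pop-max → 78; now {76, 69, 67, 66, 65, 61, 59, 58, 56, 55}
pop-max → 76; now {69, 67, 66, 65, 61, 59, 58, 56, 55}
insert 63 → {69, 67, 66, 65, 63, 61, 59, 58, 56, 55}
pop-max → 69; now {67, 66, 65, 63, 61, 59, 58, 56, 55}

86, 83, 81, 75, 74, 70, 79, 78, 76, 69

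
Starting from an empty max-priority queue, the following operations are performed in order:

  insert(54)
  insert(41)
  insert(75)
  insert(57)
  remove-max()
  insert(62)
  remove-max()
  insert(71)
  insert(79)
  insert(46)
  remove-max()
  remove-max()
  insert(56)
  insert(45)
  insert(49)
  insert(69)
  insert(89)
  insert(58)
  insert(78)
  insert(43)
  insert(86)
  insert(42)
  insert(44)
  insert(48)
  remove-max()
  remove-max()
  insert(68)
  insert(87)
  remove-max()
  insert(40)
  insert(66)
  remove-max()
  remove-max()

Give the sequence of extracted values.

insert 54 → {54}
insert 41 → {54, 41}
insert 75 → {75, 54, 41}
insert 57 → {75, 57, 54, 41}
remove-max → 75; now {57, 54, 41}
insert 62 → {62, 57, 54, 41}
remove-max → 62; now {57, 54, 41}
insert 71 → {71, 57, 54, 41}
insert 79 → {79, 71, 57, 54, 41}
insert 46 → {79, 71, 57, 54, 46, 41}
remove-max → 79; now {71, 57, 54, 46, 41}
remove-max → 71; now {57, 54, 46, 41}
insert 56 → {57, 56, 54, 46, 41}
insert 45 → {57, 56, 54, 46, 45, 41}
insert 49 → {57, 56, 54, 49, 46, 45, 41}
insert 69 → {69, 57, 56, 54, 49, 46, 45, 41}
insert 89 → {89, 69, 57, 56, 54, 49, 46, 45, 41}
insert 58 → {89, 69, 58, 57, 56, 54, 49, 46, 45, 41}
insert 78 → {89, 78, 69, 58, 57, 56, 54, 49, 46, 45, 41}
insert 43 → {89, 78, 69, 58, 57, 56, 54, 49, 46, 45, 43, 41}
insert 86 → {89, 86, 78, 69, 58, 57, 56, 54, 49, 46, 45, 43, 41}
insert 42 → {89, 86, 78, 69, 58, 57, 56, 54, 49, 46, 45, 43, 42, 41}
insert 44 → {89, 86, 78, 69, 58, 57, 56, 54, 49, 46, 45, 44, 43, 42, 41}
insert 48 → {89, 86, 78, 69, 58, 57, 56, 54, 49, 48, 46, 45, 44, 43, 42, 41}
remove-max → 89; now {86, 78, 69, 58, 57, 56, 54, 49, 48, 46, 45, 44, 43, 42, 41}
remove-max → 86; now {78, 69, 58, 57, 56, 54, 49, 48, 46, 45, 44, 43, 42, 41}
insert 68 → {78, 69, 68, 58, 57, 56, 54, 49, 48, 46, 45, 44, 43, 42, 41}
insert 87 → {87, 78, 69, 68, 58, 57, 56, 54, 49, 48, 46, 45, 44, 43, 42, 41}
remove-max → 87; now {78, 69, 68, 58, 57, 56, 54, 49, 48, 46, 45, 44, 43, 42, 41}
insert 40 → {78, 69, 68, 58, 57, 56, 54, 49, 48, 46, 45, 44, 43, 42, 41, 40}
insert 66 → {78, 69, 68, 66, 58, 57, 56, 54, 49, 48, 46, 45, 44, 43, 42, 41, 40}
remove-max → 78; now {69, 68, 66, 58, 57, 56, 54, 49, 48, 46, 45, 44, 43, 42, 41, 40}
remove-max → 69; now {68, 66, 58, 57, 56, 54, 49, 48, 46, 45, 44, 43, 42, 41, 40}

75 → 62 → 79 → 71 → 89 → 86 → 87 → 78 → 69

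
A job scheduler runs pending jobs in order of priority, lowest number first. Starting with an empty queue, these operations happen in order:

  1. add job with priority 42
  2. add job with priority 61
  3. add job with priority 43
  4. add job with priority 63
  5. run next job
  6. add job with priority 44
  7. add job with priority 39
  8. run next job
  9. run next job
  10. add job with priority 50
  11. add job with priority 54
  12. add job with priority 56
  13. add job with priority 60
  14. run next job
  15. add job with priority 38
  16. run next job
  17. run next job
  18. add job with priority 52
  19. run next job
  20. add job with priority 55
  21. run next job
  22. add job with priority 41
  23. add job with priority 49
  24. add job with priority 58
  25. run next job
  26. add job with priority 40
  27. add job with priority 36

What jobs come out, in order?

insert 42 → {42}
insert 61 → {42, 61}
insert 43 → {42, 43, 61}
insert 63 → {42, 43, 61, 63}
run next job → 42; now {43, 61, 63}
insert 44 → {43, 44, 61, 63}
insert 39 → {39, 43, 44, 61, 63}
run next job → 39; now {43, 44, 61, 63}
run next job → 43; now {44, 61, 63}
insert 50 → {44, 50, 61, 63}
insert 54 → {44, 50, 54, 61, 63}
insert 56 → {44, 50, 54, 56, 61, 63}
insert 60 → {44, 50, 54, 56, 60, 61, 63}
run next job → 44; now {50, 54, 56, 60, 61, 63}
insert 38 → {38, 50, 54, 56, 60, 61, 63}
run next job → 38; now {50, 54, 56, 60, 61, 63}
run next job → 50; now {54, 56, 60, 61, 63}
insert 52 → {52, 54, 56, 60, 61, 63}
run next job → 52; now {54, 56, 60, 61, 63}
insert 55 → {54, 55, 56, 60, 61, 63}
run next job → 54; now {55, 56, 60, 61, 63}
insert 41 → {41, 55, 56, 60, 61, 63}
insert 49 → {41, 49, 55, 56, 60, 61, 63}
insert 58 → {41, 49, 55, 56, 58, 60, 61, 63}
run next job → 41; now {49, 55, 56, 58, 60, 61, 63}
insert 40 → {40, 49, 55, 56, 58, 60, 61, 63}
insert 36 → {36, 40, 49, 55, 56, 58, 60, 61, 63}

42 → 39 → 43 → 44 → 38 → 50 → 52 → 54 → 41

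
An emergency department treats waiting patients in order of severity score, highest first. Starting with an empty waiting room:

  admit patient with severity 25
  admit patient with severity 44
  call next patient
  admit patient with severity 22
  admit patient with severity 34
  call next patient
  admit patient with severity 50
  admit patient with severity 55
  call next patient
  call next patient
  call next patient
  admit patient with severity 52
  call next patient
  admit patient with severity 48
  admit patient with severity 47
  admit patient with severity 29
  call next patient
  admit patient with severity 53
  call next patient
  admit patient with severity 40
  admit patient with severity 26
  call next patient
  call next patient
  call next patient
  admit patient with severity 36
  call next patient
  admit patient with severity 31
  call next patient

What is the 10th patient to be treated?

40

insert 25 → {25}
insert 44 → {44, 25}
call next patient → 44; now {25}
insert 22 → {25, 22}
insert 34 → {34, 25, 22}
call next patient → 34; now {25, 22}
insert 50 → {50, 25, 22}
insert 55 → {55, 50, 25, 22}
call next patient → 55; now {50, 25, 22}
call next patient → 50; now {25, 22}
call next patient → 25; now {22}
insert 52 → {52, 22}
call next patient → 52; now {22}
insert 48 → {48, 22}
insert 47 → {48, 47, 22}
insert 29 → {48, 47, 29, 22}
call next patient → 48; now {47, 29, 22}
insert 53 → {53, 47, 29, 22}
call next patient → 53; now {47, 29, 22}
insert 40 → {47, 40, 29, 22}
insert 26 → {47, 40, 29, 26, 22}
call next patient → 47; now {40, 29, 26, 22}
call next patient → 40; now {29, 26, 22}
call next patient → 29; now {26, 22}
insert 36 → {36, 26, 22}
call next patient → 36; now {26, 22}
insert 31 → {31, 26, 22}
call next patient → 31; now {26, 22}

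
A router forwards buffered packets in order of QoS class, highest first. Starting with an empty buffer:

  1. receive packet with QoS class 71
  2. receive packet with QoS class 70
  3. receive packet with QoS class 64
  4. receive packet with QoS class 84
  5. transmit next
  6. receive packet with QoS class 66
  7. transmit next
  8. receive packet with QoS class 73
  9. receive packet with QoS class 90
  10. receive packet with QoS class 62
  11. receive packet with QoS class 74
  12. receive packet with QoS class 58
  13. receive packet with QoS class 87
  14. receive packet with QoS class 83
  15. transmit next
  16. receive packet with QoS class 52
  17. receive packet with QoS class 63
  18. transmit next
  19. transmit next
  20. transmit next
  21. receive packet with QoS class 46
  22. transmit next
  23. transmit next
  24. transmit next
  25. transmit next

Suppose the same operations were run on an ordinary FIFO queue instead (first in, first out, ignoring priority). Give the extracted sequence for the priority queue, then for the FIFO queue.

insert 71 → {71}
insert 70 → {71, 70}
insert 64 → {71, 70, 64}
insert 84 → {84, 71, 70, 64}
transmit next → 84; now {71, 70, 64}
insert 66 → {71, 70, 66, 64}
transmit next → 71; now {70, 66, 64}
insert 73 → {73, 70, 66, 64}
insert 90 → {90, 73, 70, 66, 64}
insert 62 → {90, 73, 70, 66, 64, 62}
insert 74 → {90, 74, 73, 70, 66, 64, 62}
insert 58 → {90, 74, 73, 70, 66, 64, 62, 58}
insert 87 → {90, 87, 74, 73, 70, 66, 64, 62, 58}
insert 83 → {90, 87, 83, 74, 73, 70, 66, 64, 62, 58}
transmit next → 90; now {87, 83, 74, 73, 70, 66, 64, 62, 58}
insert 52 → {87, 83, 74, 73, 70, 66, 64, 62, 58, 52}
insert 63 → {87, 83, 74, 73, 70, 66, 64, 63, 62, 58, 52}
transmit next → 87; now {83, 74, 73, 70, 66, 64, 63, 62, 58, 52}
transmit next → 83; now {74, 73, 70, 66, 64, 63, 62, 58, 52}
transmit next → 74; now {73, 70, 66, 64, 63, 62, 58, 52}
insert 46 → {73, 70, 66, 64, 63, 62, 58, 52, 46}
transmit next → 73; now {70, 66, 64, 63, 62, 58, 52, 46}
transmit next → 70; now {66, 64, 63, 62, 58, 52, 46}
transmit next → 66; now {64, 63, 62, 58, 52, 46}
transmit next → 64; now {63, 62, 58, 52, 46}

priority queue: 84 → 71 → 90 → 87 → 83 → 74 → 73 → 70 → 66 → 64; FIFO queue: 71, 70, 64, 84, 66, 73, 90, 62, 74, 58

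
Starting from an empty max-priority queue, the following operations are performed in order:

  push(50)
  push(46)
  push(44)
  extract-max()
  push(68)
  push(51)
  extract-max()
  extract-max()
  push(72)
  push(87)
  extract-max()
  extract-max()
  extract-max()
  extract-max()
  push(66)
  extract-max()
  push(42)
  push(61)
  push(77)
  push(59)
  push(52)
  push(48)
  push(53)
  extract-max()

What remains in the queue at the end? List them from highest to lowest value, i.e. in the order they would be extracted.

insert 50 → {50}
insert 46 → {50, 46}
insert 44 → {50, 46, 44}
extract-max → 50; now {46, 44}
insert 68 → {68, 46, 44}
insert 51 → {68, 51, 46, 44}
extract-max → 68; now {51, 46, 44}
extract-max → 51; now {46, 44}
insert 72 → {72, 46, 44}
insert 87 → {87, 72, 46, 44}
extract-max → 87; now {72, 46, 44}
extract-max → 72; now {46, 44}
extract-max → 46; now {44}
extract-max → 44; now {}
insert 66 → {66}
extract-max → 66; now {}
insert 42 → {42}
insert 61 → {61, 42}
insert 77 → {77, 61, 42}
insert 59 → {77, 61, 59, 42}
insert 52 → {77, 61, 59, 52, 42}
insert 48 → {77, 61, 59, 52, 48, 42}
insert 53 → {77, 61, 59, 53, 52, 48, 42}
extract-max → 77; now {61, 59, 53, 52, 48, 42}

61, 59, 53, 52, 48, 42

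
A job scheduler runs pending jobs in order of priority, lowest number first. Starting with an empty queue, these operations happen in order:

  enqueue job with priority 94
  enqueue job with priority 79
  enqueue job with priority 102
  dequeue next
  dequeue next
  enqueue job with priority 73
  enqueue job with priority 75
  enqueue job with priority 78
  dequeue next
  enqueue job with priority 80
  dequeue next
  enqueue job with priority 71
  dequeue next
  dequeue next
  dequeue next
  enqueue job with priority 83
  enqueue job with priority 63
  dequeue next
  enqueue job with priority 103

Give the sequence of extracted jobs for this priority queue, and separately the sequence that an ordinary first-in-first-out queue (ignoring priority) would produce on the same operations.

priority queue: 79, 94, 73, 75, 71, 78, 80, 63; FIFO queue: 94 → 79 → 102 → 73 → 75 → 78 → 80 → 71

insert 94 → {94}
insert 79 → {79, 94}
insert 102 → {79, 94, 102}
dequeue next → 79; now {94, 102}
dequeue next → 94; now {102}
insert 73 → {73, 102}
insert 75 → {73, 75, 102}
insert 78 → {73, 75, 78, 102}
dequeue next → 73; now {75, 78, 102}
insert 80 → {75, 78, 80, 102}
dequeue next → 75; now {78, 80, 102}
insert 71 → {71, 78, 80, 102}
dequeue next → 71; now {78, 80, 102}
dequeue next → 78; now {80, 102}
dequeue next → 80; now {102}
insert 83 → {83, 102}
insert 63 → {63, 83, 102}
dequeue next → 63; now {83, 102}
insert 103 → {83, 102, 103}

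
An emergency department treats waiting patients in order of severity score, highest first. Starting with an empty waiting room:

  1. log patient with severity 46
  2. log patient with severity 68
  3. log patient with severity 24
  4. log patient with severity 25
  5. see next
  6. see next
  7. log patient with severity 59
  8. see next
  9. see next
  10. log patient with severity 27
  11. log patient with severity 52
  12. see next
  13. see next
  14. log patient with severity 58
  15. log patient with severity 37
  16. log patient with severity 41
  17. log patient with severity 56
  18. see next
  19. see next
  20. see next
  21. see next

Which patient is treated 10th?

37

insert 46 → {46}
insert 68 → {68, 46}
insert 24 → {68, 46, 24}
insert 25 → {68, 46, 25, 24}
see next → 68; now {46, 25, 24}
see next → 46; now {25, 24}
insert 59 → {59, 25, 24}
see next → 59; now {25, 24}
see next → 25; now {24}
insert 27 → {27, 24}
insert 52 → {52, 27, 24}
see next → 52; now {27, 24}
see next → 27; now {24}
insert 58 → {58, 24}
insert 37 → {58, 37, 24}
insert 41 → {58, 41, 37, 24}
insert 56 → {58, 56, 41, 37, 24}
see next → 58; now {56, 41, 37, 24}
see next → 56; now {41, 37, 24}
see next → 41; now {37, 24}
see next → 37; now {24}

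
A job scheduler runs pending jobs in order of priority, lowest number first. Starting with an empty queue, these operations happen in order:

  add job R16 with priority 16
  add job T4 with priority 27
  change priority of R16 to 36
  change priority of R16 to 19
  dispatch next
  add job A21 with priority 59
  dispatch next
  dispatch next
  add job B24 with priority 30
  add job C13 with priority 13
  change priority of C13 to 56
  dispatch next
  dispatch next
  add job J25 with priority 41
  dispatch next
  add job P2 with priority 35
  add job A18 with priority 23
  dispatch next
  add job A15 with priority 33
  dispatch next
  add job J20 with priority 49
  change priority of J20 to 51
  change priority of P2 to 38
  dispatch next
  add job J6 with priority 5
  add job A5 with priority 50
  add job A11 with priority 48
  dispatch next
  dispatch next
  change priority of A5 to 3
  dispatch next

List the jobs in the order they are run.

add R16 (priority 16) → {R16:16}
add T4 (priority 27) → {R16:16, T4:27}
update R16 to priority 36 → {T4:27, R16:36}
update R16 to priority 19 → {R16:19, T4:27}
dispatch next → R16; now {T4:27}
add A21 (priority 59) → {T4:27, A21:59}
dispatch next → T4; now {A21:59}
dispatch next → A21; now {}
add B24 (priority 30) → {B24:30}
add C13 (priority 13) → {C13:13, B24:30}
update C13 to priority 56 → {B24:30, C13:56}
dispatch next → B24; now {C13:56}
dispatch next → C13; now {}
add J25 (priority 41) → {J25:41}
dispatch next → J25; now {}
add P2 (priority 35) → {P2:35}
add A18 (priority 23) → {A18:23, P2:35}
dispatch next → A18; now {P2:35}
add A15 (priority 33) → {A15:33, P2:35}
dispatch next → A15; now {P2:35}
add J20 (priority 49) → {P2:35, J20:49}
update J20 to priority 51 → {P2:35, J20:51}
update P2 to priority 38 → {P2:38, J20:51}
dispatch next → P2; now {J20:51}
add J6 (priority 5) → {J6:5, J20:51}
add A5 (priority 50) → {J6:5, A5:50, J20:51}
add A11 (priority 48) → {J6:5, A11:48, A5:50, J20:51}
dispatch next → J6; now {A11:48, A5:50, J20:51}
dispatch next → A11; now {A5:50, J20:51}
update A5 to priority 3 → {A5:3, J20:51}
dispatch next → A5; now {J20:51}

[R16, T4, A21, B24, C13, J25, A18, A15, P2, J6, A11, A5]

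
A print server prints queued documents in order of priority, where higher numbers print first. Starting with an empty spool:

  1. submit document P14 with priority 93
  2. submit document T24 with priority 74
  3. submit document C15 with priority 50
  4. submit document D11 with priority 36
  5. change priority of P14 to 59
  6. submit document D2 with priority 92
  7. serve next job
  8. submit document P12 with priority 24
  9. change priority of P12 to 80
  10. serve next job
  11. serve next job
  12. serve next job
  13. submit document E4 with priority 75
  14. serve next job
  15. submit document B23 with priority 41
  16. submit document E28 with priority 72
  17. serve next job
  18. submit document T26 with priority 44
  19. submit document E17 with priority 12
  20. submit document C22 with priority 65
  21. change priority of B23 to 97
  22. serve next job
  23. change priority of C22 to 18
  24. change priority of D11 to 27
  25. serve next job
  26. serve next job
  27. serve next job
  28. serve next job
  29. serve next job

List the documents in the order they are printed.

add P14 (priority 93) → {P14:93}
add T24 (priority 74) → {P14:93, T24:74}
add C15 (priority 50) → {P14:93, T24:74, C15:50}
add D11 (priority 36) → {P14:93, T24:74, C15:50, D11:36}
update P14 to priority 59 → {T24:74, P14:59, C15:50, D11:36}
add D2 (priority 92) → {D2:92, T24:74, P14:59, C15:50, D11:36}
serve next job → D2; now {T24:74, P14:59, C15:50, D11:36}
add P12 (priority 24) → {T24:74, P14:59, C15:50, D11:36, P12:24}
update P12 to priority 80 → {P12:80, T24:74, P14:59, C15:50, D11:36}
serve next job → P12; now {T24:74, P14:59, C15:50, D11:36}
serve next job → T24; now {P14:59, C15:50, D11:36}
serve next job → P14; now {C15:50, D11:36}
add E4 (priority 75) → {E4:75, C15:50, D11:36}
serve next job → E4; now {C15:50, D11:36}
add B23 (priority 41) → {C15:50, B23:41, D11:36}
add E28 (priority 72) → {E28:72, C15:50, B23:41, D11:36}
serve next job → E28; now {C15:50, B23:41, D11:36}
add T26 (priority 44) → {C15:50, T26:44, B23:41, D11:36}
add E17 (priority 12) → {C15:50, T26:44, B23:41, D11:36, E17:12}
add C22 (priority 65) → {C22:65, C15:50, T26:44, B23:41, D11:36, E17:12}
update B23 to priority 97 → {B23:97, C22:65, C15:50, T26:44, D11:36, E17:12}
serve next job → B23; now {C22:65, C15:50, T26:44, D11:36, E17:12}
update C22 to priority 18 → {C15:50, T26:44, D11:36, C22:18, E17:12}
update D11 to priority 27 → {C15:50, T26:44, D11:27, C22:18, E17:12}
serve next job → C15; now {T26:44, D11:27, C22:18, E17:12}
serve next job → T26; now {D11:27, C22:18, E17:12}
serve next job → D11; now {C22:18, E17:12}
serve next job → C22; now {E17:12}
serve next job → E17; now {}

D2 → P12 → T24 → P14 → E4 → E28 → B23 → C15 → T26 → D11 → C22 → E17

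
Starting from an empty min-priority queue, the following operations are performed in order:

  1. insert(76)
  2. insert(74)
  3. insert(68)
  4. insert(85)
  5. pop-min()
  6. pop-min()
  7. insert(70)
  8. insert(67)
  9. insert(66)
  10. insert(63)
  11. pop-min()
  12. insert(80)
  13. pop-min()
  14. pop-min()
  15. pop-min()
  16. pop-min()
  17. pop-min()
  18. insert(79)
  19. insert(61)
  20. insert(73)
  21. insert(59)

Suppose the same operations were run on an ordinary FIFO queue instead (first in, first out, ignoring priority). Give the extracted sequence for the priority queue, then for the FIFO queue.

insert 76 → {76}
insert 74 → {74, 76}
insert 68 → {68, 74, 76}
insert 85 → {68, 74, 76, 85}
pop-min → 68; now {74, 76, 85}
pop-min → 74; now {76, 85}
insert 70 → {70, 76, 85}
insert 67 → {67, 70, 76, 85}
insert 66 → {66, 67, 70, 76, 85}
insert 63 → {63, 66, 67, 70, 76, 85}
pop-min → 63; now {66, 67, 70, 76, 85}
insert 80 → {66, 67, 70, 76, 80, 85}
pop-min → 66; now {67, 70, 76, 80, 85}
pop-min → 67; now {70, 76, 80, 85}
pop-min → 70; now {76, 80, 85}
pop-min → 76; now {80, 85}
pop-min → 80; now {85}
insert 79 → {79, 85}
insert 61 → {61, 79, 85}
insert 73 → {61, 73, 79, 85}
insert 59 → {59, 61, 73, 79, 85}

priority queue: 68 → 74 → 63 → 66 → 67 → 70 → 76 → 80; FIFO queue: [76, 74, 68, 85, 70, 67, 66, 63]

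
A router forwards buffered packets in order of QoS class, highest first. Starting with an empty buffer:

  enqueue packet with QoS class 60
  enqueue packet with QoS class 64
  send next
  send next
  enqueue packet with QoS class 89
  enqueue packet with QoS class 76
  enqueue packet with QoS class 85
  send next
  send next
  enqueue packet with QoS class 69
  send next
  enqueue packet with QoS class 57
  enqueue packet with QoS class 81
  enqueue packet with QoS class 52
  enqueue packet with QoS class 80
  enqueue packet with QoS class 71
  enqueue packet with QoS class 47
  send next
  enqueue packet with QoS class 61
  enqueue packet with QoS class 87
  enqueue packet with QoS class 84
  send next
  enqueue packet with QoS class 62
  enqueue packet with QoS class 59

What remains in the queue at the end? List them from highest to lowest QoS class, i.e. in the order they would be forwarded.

84, 80, 71, 69, 62, 61, 59, 57, 52, 47

insert 60 → {60}
insert 64 → {64, 60}
send next → 64; now {60}
send next → 60; now {}
insert 89 → {89}
insert 76 → {89, 76}
insert 85 → {89, 85, 76}
send next → 89; now {85, 76}
send next → 85; now {76}
insert 69 → {76, 69}
send next → 76; now {69}
insert 57 → {69, 57}
insert 81 → {81, 69, 57}
insert 52 → {81, 69, 57, 52}
insert 80 → {81, 80, 69, 57, 52}
insert 71 → {81, 80, 71, 69, 57, 52}
insert 47 → {81, 80, 71, 69, 57, 52, 47}
send next → 81; now {80, 71, 69, 57, 52, 47}
insert 61 → {80, 71, 69, 61, 57, 52, 47}
insert 87 → {87, 80, 71, 69, 61, 57, 52, 47}
insert 84 → {87, 84, 80, 71, 69, 61, 57, 52, 47}
send next → 87; now {84, 80, 71, 69, 61, 57, 52, 47}
insert 62 → {84, 80, 71, 69, 62, 61, 57, 52, 47}
insert 59 → {84, 80, 71, 69, 62, 61, 59, 57, 52, 47}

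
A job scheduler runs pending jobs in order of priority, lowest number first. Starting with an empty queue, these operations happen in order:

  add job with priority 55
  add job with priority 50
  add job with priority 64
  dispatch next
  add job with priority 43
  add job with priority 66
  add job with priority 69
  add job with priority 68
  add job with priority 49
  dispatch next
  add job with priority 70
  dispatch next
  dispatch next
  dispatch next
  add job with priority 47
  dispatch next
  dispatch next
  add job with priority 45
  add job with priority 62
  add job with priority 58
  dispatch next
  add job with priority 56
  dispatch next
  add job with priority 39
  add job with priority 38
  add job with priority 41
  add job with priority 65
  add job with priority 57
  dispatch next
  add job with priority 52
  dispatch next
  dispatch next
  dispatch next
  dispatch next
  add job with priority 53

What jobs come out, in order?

50, 43, 49, 55, 64, 47, 66, 45, 56, 38, 39, 41, 52, 57

insert 55 → {55}
insert 50 → {50, 55}
insert 64 → {50, 55, 64}
dispatch next → 50; now {55, 64}
insert 43 → {43, 55, 64}
insert 66 → {43, 55, 64, 66}
insert 69 → {43, 55, 64, 66, 69}
insert 68 → {43, 55, 64, 66, 68, 69}
insert 49 → {43, 49, 55, 64, 66, 68, 69}
dispatch next → 43; now {49, 55, 64, 66, 68, 69}
insert 70 → {49, 55, 64, 66, 68, 69, 70}
dispatch next → 49; now {55, 64, 66, 68, 69, 70}
dispatch next → 55; now {64, 66, 68, 69, 70}
dispatch next → 64; now {66, 68, 69, 70}
insert 47 → {47, 66, 68, 69, 70}
dispatch next → 47; now {66, 68, 69, 70}
dispatch next → 66; now {68, 69, 70}
insert 45 → {45, 68, 69, 70}
insert 62 → {45, 62, 68, 69, 70}
insert 58 → {45, 58, 62, 68, 69, 70}
dispatch next → 45; now {58, 62, 68, 69, 70}
insert 56 → {56, 58, 62, 68, 69, 70}
dispatch next → 56; now {58, 62, 68, 69, 70}
insert 39 → {39, 58, 62, 68, 69, 70}
insert 38 → {38, 39, 58, 62, 68, 69, 70}
insert 41 → {38, 39, 41, 58, 62, 68, 69, 70}
insert 65 → {38, 39, 41, 58, 62, 65, 68, 69, 70}
insert 57 → {38, 39, 41, 57, 58, 62, 65, 68, 69, 70}
dispatch next → 38; now {39, 41, 57, 58, 62, 65, 68, 69, 70}
insert 52 → {39, 41, 52, 57, 58, 62, 65, 68, 69, 70}
dispatch next → 39; now {41, 52, 57, 58, 62, 65, 68, 69, 70}
dispatch next → 41; now {52, 57, 58, 62, 65, 68, 69, 70}
dispatch next → 52; now {57, 58, 62, 65, 68, 69, 70}
dispatch next → 57; now {58, 62, 65, 68, 69, 70}
insert 53 → {53, 58, 62, 65, 68, 69, 70}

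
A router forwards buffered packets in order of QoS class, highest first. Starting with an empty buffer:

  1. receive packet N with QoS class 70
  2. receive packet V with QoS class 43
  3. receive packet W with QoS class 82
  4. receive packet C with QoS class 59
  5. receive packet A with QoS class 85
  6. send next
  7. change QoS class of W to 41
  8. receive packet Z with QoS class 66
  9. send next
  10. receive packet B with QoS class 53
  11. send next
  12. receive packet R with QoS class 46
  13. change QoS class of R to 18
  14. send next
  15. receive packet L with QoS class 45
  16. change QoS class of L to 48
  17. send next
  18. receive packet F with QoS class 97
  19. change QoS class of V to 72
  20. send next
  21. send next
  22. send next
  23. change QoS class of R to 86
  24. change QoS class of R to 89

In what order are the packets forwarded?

add N (QoS class 70) → {N:70}
add V (QoS class 43) → {N:70, V:43}
add W (QoS class 82) → {W:82, N:70, V:43}
add C (QoS class 59) → {W:82, N:70, C:59, V:43}
add A (QoS class 85) → {A:85, W:82, N:70, C:59, V:43}
send next → A; now {W:82, N:70, C:59, V:43}
update W to QoS class 41 → {N:70, C:59, V:43, W:41}
add Z (QoS class 66) → {N:70, Z:66, C:59, V:43, W:41}
send next → N; now {Z:66, C:59, V:43, W:41}
add B (QoS class 53) → {Z:66, C:59, B:53, V:43, W:41}
send next → Z; now {C:59, B:53, V:43, W:41}
add R (QoS class 46) → {C:59, B:53, R:46, V:43, W:41}
update R to QoS class 18 → {C:59, B:53, V:43, W:41, R:18}
send next → C; now {B:53, V:43, W:41, R:18}
add L (QoS class 45) → {B:53, L:45, V:43, W:41, R:18}
update L to QoS class 48 → {B:53, L:48, V:43, W:41, R:18}
send next → B; now {L:48, V:43, W:41, R:18}
add F (QoS class 97) → {F:97, L:48, V:43, W:41, R:18}
update V to QoS class 72 → {F:97, V:72, L:48, W:41, R:18}
send next → F; now {V:72, L:48, W:41, R:18}
send next → V; now {L:48, W:41, R:18}
send next → L; now {W:41, R:18}
update R to QoS class 86 → {R:86, W:41}
update R to QoS class 89 → {R:89, W:41}

A, N, Z, C, B, F, V, L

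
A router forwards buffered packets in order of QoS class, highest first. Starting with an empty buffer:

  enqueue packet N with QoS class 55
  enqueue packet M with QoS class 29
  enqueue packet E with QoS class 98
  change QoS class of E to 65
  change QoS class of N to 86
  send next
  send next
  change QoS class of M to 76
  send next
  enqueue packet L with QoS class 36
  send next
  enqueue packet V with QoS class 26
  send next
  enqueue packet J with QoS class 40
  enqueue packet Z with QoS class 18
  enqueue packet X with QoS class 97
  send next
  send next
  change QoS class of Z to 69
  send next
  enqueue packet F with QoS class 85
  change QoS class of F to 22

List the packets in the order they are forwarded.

[N, E, M, L, V, X, J, Z]

add N (QoS class 55) → {N:55}
add M (QoS class 29) → {N:55, M:29}
add E (QoS class 98) → {E:98, N:55, M:29}
update E to QoS class 65 → {E:65, N:55, M:29}
update N to QoS class 86 → {N:86, E:65, M:29}
send next → N; now {E:65, M:29}
send next → E; now {M:29}
update M to QoS class 76 → {M:76}
send next → M; now {}
add L (QoS class 36) → {L:36}
send next → L; now {}
add V (QoS class 26) → {V:26}
send next → V; now {}
add J (QoS class 40) → {J:40}
add Z (QoS class 18) → {J:40, Z:18}
add X (QoS class 97) → {X:97, J:40, Z:18}
send next → X; now {J:40, Z:18}
send next → J; now {Z:18}
update Z to QoS class 69 → {Z:69}
send next → Z; now {}
add F (QoS class 85) → {F:85}
update F to QoS class 22 → {F:22}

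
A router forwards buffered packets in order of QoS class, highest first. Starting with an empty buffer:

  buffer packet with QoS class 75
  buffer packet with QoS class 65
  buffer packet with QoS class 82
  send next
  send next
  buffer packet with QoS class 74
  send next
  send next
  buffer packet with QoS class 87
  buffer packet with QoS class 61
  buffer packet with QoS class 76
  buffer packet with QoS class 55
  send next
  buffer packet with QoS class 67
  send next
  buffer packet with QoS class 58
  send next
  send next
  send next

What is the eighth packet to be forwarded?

insert 75 → {75}
insert 65 → {75, 65}
insert 82 → {82, 75, 65}
send next → 82; now {75, 65}
send next → 75; now {65}
insert 74 → {74, 65}
send next → 74; now {65}
send next → 65; now {}
insert 87 → {87}
insert 61 → {87, 61}
insert 76 → {87, 76, 61}
insert 55 → {87, 76, 61, 55}
send next → 87; now {76, 61, 55}
insert 67 → {76, 67, 61, 55}
send next → 76; now {67, 61, 55}
insert 58 → {67, 61, 58, 55}
send next → 67; now {61, 58, 55}
send next → 61; now {58, 55}
send next → 58; now {55}

61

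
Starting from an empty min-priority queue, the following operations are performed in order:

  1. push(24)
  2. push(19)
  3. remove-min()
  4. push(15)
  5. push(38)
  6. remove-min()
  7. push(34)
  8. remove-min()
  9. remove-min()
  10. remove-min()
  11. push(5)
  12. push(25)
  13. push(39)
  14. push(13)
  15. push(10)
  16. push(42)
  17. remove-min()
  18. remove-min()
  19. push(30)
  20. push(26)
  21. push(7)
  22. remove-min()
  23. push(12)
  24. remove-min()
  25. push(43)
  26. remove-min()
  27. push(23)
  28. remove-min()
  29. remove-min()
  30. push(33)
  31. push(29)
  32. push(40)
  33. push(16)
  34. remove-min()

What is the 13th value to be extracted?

16

insert 24 → {24}
insert 19 → {19, 24}
remove-min → 19; now {24}
insert 15 → {15, 24}
insert 38 → {15, 24, 38}
remove-min → 15; now {24, 38}
insert 34 → {24, 34, 38}
remove-min → 24; now {34, 38}
remove-min → 34; now {38}
remove-min → 38; now {}
insert 5 → {5}
insert 25 → {5, 25}
insert 39 → {5, 25, 39}
insert 13 → {5, 13, 25, 39}
insert 10 → {5, 10, 13, 25, 39}
insert 42 → {5, 10, 13, 25, 39, 42}
remove-min → 5; now {10, 13, 25, 39, 42}
remove-min → 10; now {13, 25, 39, 42}
insert 30 → {13, 25, 30, 39, 42}
insert 26 → {13, 25, 26, 30, 39, 42}
insert 7 → {7, 13, 25, 26, 30, 39, 42}
remove-min → 7; now {13, 25, 26, 30, 39, 42}
insert 12 → {12, 13, 25, 26, 30, 39, 42}
remove-min → 12; now {13, 25, 26, 30, 39, 42}
insert 43 → {13, 25, 26, 30, 39, 42, 43}
remove-min → 13; now {25, 26, 30, 39, 42, 43}
insert 23 → {23, 25, 26, 30, 39, 42, 43}
remove-min → 23; now {25, 26, 30, 39, 42, 43}
remove-min → 25; now {26, 30, 39, 42, 43}
insert 33 → {26, 30, 33, 39, 42, 43}
insert 29 → {26, 29, 30, 33, 39, 42, 43}
insert 40 → {26, 29, 30, 33, 39, 40, 42, 43}
insert 16 → {16, 26, 29, 30, 33, 39, 40, 42, 43}
remove-min → 16; now {26, 29, 30, 33, 39, 40, 42, 43}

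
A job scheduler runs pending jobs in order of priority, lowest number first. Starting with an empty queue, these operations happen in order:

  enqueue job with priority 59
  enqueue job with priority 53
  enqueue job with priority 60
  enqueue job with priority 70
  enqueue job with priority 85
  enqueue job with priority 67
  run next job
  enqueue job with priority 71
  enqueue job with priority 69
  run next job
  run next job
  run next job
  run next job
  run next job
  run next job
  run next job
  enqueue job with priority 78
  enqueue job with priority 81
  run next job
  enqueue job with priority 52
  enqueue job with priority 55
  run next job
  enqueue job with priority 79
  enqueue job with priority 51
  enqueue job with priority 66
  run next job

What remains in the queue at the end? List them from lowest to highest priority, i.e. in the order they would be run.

55, 66, 79, 81

insert 59 → {59}
insert 53 → {53, 59}
insert 60 → {53, 59, 60}
insert 70 → {53, 59, 60, 70}
insert 85 → {53, 59, 60, 70, 85}
insert 67 → {53, 59, 60, 67, 70, 85}
run next job → 53; now {59, 60, 67, 70, 85}
insert 71 → {59, 60, 67, 70, 71, 85}
insert 69 → {59, 60, 67, 69, 70, 71, 85}
run next job → 59; now {60, 67, 69, 70, 71, 85}
run next job → 60; now {67, 69, 70, 71, 85}
run next job → 67; now {69, 70, 71, 85}
run next job → 69; now {70, 71, 85}
run next job → 70; now {71, 85}
run next job → 71; now {85}
run next job → 85; now {}
insert 78 → {78}
insert 81 → {78, 81}
run next job → 78; now {81}
insert 52 → {52, 81}
insert 55 → {52, 55, 81}
run next job → 52; now {55, 81}
insert 79 → {55, 79, 81}
insert 51 → {51, 55, 79, 81}
insert 66 → {51, 55, 66, 79, 81}
run next job → 51; now {55, 66, 79, 81}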